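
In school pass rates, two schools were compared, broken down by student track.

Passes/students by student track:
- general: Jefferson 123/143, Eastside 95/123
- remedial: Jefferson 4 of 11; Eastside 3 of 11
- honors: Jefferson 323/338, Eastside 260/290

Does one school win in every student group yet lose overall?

General: Jefferson 123/143 = 86.0%, Eastside 95/123 = 77.2% → Jefferson
Remedial: Jefferson 4/11 = 36.4%, Eastside 3/11 = 27.3% → Jefferson
Honors: Jefferson 323/338 = 95.6%, Eastside 260/290 = 89.7% → Jefferson
Overall: Jefferson 450/492 = 91.5%, Eastside 358/424 = 84.4% → Jefferson
Jefferson wins overall and in every student group — no reversal.

No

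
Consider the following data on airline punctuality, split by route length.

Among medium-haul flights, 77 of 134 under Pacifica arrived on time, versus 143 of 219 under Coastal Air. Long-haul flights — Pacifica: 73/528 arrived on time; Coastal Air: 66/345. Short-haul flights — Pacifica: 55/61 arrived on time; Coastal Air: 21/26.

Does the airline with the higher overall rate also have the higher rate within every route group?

Medium-haul: Pacifica 77/134 = 57.5%, Coastal Air 143/219 = 65.3% → Coastal Air
Long-haul: Pacifica 73/528 = 13.8%, Coastal Air 66/345 = 19.1% → Coastal Air
Short-haul: Pacifica 55/61 = 90.2%, Coastal Air 21/26 = 80.8% → Pacifica
Overall: Pacifica 205/723 = 28.4%, Coastal Air 230/590 = 39.0% → Coastal Air
Neither sweeps: Pacifica wins 1 of 3 groups, Coastal Air wins 2. Coastal Air wins overall but not every group — no Simpson reversal.

No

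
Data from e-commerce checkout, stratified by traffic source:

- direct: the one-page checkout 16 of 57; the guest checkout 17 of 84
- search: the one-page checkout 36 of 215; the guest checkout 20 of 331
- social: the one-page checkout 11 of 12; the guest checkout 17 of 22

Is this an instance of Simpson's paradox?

No

Direct: the one-page checkout 16/57 = 28.1%, the guest checkout 17/84 = 20.2% → the one-page checkout
Search: the one-page checkout 36/215 = 16.7%, the guest checkout 20/331 = 6.0% → the one-page checkout
Social: the one-page checkout 11/12 = 91.7%, the guest checkout 17/22 = 77.3% → the one-page checkout
Overall: the one-page checkout 63/284 = 22.2%, the guest checkout 54/437 = 12.4% → the one-page checkout
The one-page checkout wins overall and in every traffic group — no reversal.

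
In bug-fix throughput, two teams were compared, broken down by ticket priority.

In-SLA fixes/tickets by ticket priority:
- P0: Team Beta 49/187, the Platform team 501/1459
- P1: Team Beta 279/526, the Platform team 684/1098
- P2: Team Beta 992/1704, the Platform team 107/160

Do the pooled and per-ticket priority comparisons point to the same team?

P0: Team Beta 49/187 = 26.2%, the Platform team 501/1459 = 34.3% → the Platform team
P1: Team Beta 279/526 = 53.0%, the Platform team 684/1098 = 62.3% → the Platform team
P2: Team Beta 992/1704 = 58.2%, the Platform team 107/160 = 66.9% → the Platform team
Overall: Team Beta 1320/2417 = 54.6%, the Platform team 1292/2717 = 47.6% → Team Beta
The Platform team wins each ticket group but Team Beta wins overall — the comparison reverses. The Platform team's tickets skew toward P0, which has a lower base rate.

No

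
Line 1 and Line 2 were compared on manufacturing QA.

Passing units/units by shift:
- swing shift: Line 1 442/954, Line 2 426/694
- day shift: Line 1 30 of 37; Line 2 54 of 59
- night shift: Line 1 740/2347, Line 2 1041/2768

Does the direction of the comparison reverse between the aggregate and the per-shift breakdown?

No

Swing shift: Line 1 442/954 = 46.3%, Line 2 426/694 = 61.4% → Line 2
Day shift: Line 1 30/37 = 81.1%, Line 2 54/59 = 91.5% → Line 2
Night shift: Line 1 740/2347 = 31.5%, Line 2 1041/2768 = 37.6% → Line 2
Overall: Line 1 1212/3338 = 36.3%, Line 2 1521/3521 = 43.2% → Line 2
Line 2 wins overall and in every shift group — no reversal.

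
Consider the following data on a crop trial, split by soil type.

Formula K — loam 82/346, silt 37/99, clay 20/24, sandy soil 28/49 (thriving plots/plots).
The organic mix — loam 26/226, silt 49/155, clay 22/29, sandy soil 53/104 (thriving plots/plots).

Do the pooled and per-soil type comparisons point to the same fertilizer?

Yes

Loam: Formula K 82/346 = 23.7%, the organic mix 26/226 = 11.5% → Formula K
Silt: Formula K 37/99 = 37.4%, the organic mix 49/155 = 31.6% → Formula K
Clay: Formula K 20/24 = 83.3%, the organic mix 22/29 = 75.9% → Formula K
Sandy soil: Formula K 28/49 = 57.1%, the organic mix 53/104 = 51.0% → Formula K
Overall: Formula K 167/518 = 32.2%, the organic mix 150/514 = 29.2% → Formula K
Formula K wins overall and in every soil group — no reversal.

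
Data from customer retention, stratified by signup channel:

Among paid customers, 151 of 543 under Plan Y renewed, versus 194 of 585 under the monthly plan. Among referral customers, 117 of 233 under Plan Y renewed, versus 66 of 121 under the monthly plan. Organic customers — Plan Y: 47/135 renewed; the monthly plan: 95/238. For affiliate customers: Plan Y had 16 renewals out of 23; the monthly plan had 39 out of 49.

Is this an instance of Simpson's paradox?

Paid: Plan Y 151/543 = 27.8%, the monthly plan 194/585 = 33.2% → the monthly plan
Referral: Plan Y 117/233 = 50.2%, the monthly plan 66/121 = 54.5% → the monthly plan
Organic: Plan Y 47/135 = 34.8%, the monthly plan 95/238 = 39.9% → the monthly plan
Affiliate: Plan Y 16/23 = 69.6%, the monthly plan 39/49 = 79.6% → the monthly plan
Overall: Plan Y 331/934 = 35.4%, the monthly plan 394/993 = 39.7% → the monthly plan
The monthly plan wins overall and in every signup group — no reversal.

No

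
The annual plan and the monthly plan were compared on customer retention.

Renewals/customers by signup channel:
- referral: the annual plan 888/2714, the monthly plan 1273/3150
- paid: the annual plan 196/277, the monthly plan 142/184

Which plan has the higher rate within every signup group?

the monthly plan

Referral: the annual plan 888/2714 = 32.7%, the monthly plan 1273/3150 = 40.4% → the monthly plan
Paid: the annual plan 196/277 = 70.8%, the monthly plan 142/184 = 77.2% → the monthly plan
The monthly plan has the higher rate in both groups.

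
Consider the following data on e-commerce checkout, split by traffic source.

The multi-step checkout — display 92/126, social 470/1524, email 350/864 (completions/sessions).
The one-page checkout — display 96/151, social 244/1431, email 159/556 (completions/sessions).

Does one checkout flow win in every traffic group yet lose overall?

Display: the multi-step checkout 92/126 = 73.0%, the one-page checkout 96/151 = 63.6% → the multi-step checkout
Social: the multi-step checkout 470/1524 = 30.8%, the one-page checkout 244/1431 = 17.1% → the multi-step checkout
Email: the multi-step checkout 350/864 = 40.5%, the one-page checkout 159/556 = 28.6% → the multi-step checkout
Overall: the multi-step checkout 912/2514 = 36.3%, the one-page checkout 499/2138 = 23.3% → the multi-step checkout
The multi-step checkout wins overall and in every traffic group — no reversal.

No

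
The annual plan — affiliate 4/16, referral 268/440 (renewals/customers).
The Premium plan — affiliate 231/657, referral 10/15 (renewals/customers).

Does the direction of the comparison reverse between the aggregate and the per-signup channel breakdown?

Yes

Affiliate: the annual plan 4/16 = 25.0%, the Premium plan 231/657 = 35.2% → the Premium plan
Referral: the annual plan 268/440 = 60.9%, the Premium plan 10/15 = 66.7% → the Premium plan
Overall: the annual plan 272/456 = 59.6%, the Premium plan 241/672 = 35.9% → the annual plan
The Premium plan wins each signup group but the annual plan wins overall — the comparison reverses. The Premium plan's customers skew toward affiliate, which has a lower base rate.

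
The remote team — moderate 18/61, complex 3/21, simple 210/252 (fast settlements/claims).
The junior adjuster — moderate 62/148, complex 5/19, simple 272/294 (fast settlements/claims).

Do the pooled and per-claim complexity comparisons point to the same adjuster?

Yes

Moderate: the remote team 18/61 = 29.5%, the junior adjuster 62/148 = 41.9% → the junior adjuster
Complex: the remote team 3/21 = 14.3%, the junior adjuster 5/19 = 26.3% → the junior adjuster
Simple: the remote team 210/252 = 83.3%, the junior adjuster 272/294 = 92.5% → the junior adjuster
Overall: the remote team 231/334 = 69.2%, the junior adjuster 339/461 = 73.5% → the junior adjuster
The junior adjuster wins overall and in every claim group — no reversal.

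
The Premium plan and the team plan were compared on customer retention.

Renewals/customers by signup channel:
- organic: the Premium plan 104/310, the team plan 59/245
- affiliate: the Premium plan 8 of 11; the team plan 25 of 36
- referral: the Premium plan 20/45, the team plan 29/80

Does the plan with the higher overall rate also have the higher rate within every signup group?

Yes

Organic: the Premium plan 104/310 = 33.5%, the team plan 59/245 = 24.1% → the Premium plan
Affiliate: the Premium plan 8/11 = 72.7%, the team plan 25/36 = 69.4% → the Premium plan
Referral: the Premium plan 20/45 = 44.4%, the team plan 29/80 = 36.2% → the Premium plan
Overall: the Premium plan 132/366 = 36.1%, the team plan 113/361 = 31.3% → the Premium plan
The Premium plan wins overall and in every signup group — no reversal.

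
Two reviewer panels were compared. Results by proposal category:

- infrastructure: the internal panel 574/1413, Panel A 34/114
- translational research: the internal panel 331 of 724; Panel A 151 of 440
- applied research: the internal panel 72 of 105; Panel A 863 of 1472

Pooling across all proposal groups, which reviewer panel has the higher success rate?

Panel A

Infrastructure: the internal panel 574/1413 = 40.6%, Panel A 34/114 = 29.8% → the internal panel
Translational research: the internal panel 331/724 = 45.7%, Panel A 151/440 = 34.3% → the internal panel
Applied research: the internal panel 72/105 = 68.6%, Panel A 863/1472 = 58.6% → the internal panel
Overall: the internal panel 977/2242 = 43.6%, Panel A 1048/2026 = 51.7% → Panel A
(The internal panel wins every proposal group but Panel A wins overall — the internal panel's proposals skew toward the low-rate infrastructure group.)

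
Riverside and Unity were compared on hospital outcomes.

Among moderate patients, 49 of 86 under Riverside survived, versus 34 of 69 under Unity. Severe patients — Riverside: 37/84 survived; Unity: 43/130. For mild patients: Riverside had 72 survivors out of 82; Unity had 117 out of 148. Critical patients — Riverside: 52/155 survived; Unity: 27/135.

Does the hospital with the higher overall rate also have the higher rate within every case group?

Yes

Moderate: Riverside 49/86 = 57.0%, Unity 34/69 = 49.3% → Riverside
Severe: Riverside 37/84 = 44.0%, Unity 43/130 = 33.1% → Riverside
Mild: Riverside 72/82 = 87.8%, Unity 117/148 = 79.1% → Riverside
Critical: Riverside 52/155 = 33.5%, Unity 27/135 = 20.0% → Riverside
Overall: Riverside 210/407 = 51.6%, Unity 221/482 = 45.9% → Riverside
Riverside wins overall and in every case group — no reversal.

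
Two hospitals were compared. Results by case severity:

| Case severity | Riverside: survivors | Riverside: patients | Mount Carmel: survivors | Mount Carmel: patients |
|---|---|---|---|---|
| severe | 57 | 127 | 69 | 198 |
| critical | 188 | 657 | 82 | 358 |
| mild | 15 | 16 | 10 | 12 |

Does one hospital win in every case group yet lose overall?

Severe: Riverside 57/127 = 44.9%, Mount Carmel 69/198 = 34.8% → Riverside
Critical: Riverside 188/657 = 28.6%, Mount Carmel 82/358 = 22.9% → Riverside
Mild: Riverside 15/16 = 93.8%, Mount Carmel 10/12 = 83.3% → Riverside
Overall: Riverside 260/800 = 32.5%, Mount Carmel 161/568 = 28.3% → Riverside
Riverside wins overall and in every case group — no reversal.

No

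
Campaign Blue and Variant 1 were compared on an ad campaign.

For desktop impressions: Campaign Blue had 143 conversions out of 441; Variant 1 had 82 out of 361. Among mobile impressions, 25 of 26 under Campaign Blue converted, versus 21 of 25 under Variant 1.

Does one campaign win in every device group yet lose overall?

Desktop: Campaign Blue 143/441 = 32.4%, Variant 1 82/361 = 22.7% → Campaign Blue
Mobile: Campaign Blue 25/26 = 96.2%, Variant 1 21/25 = 84.0% → Campaign Blue
Overall: Campaign Blue 168/467 = 36.0%, Variant 1 103/386 = 26.7% → Campaign Blue
Campaign Blue wins overall and in every device group — no reversal.

No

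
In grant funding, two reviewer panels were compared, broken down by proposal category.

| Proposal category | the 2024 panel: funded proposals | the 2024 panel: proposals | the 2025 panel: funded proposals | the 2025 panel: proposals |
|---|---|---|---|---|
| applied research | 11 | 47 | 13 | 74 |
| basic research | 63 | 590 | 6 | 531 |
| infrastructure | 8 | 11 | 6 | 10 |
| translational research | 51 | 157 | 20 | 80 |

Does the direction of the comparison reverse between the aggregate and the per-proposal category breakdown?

Applied research: the 2024 panel 11/47 = 23.4%, the 2025 panel 13/74 = 17.6% → the 2024 panel
Basic research: the 2024 panel 63/590 = 10.7%, the 2025 panel 6/531 = 1.1% → the 2024 panel
Infrastructure: the 2024 panel 8/11 = 72.7%, the 2025 panel 6/10 = 60.0% → the 2024 panel
Translational research: the 2024 panel 51/157 = 32.5%, the 2025 panel 20/80 = 25.0% → the 2024 panel
Overall: the 2024 panel 133/805 = 16.5%, the 2025 panel 45/695 = 6.5% → the 2024 panel
The 2024 panel wins overall and in every proposal group — no reversal.

No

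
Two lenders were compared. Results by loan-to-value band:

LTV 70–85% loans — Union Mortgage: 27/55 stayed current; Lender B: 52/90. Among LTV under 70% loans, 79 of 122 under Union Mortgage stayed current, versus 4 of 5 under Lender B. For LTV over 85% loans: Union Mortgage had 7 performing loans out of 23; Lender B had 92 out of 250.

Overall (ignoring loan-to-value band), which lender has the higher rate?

Union Mortgage

LTV 70–85%: Union Mortgage 27/55 = 49.1%, Lender B 52/90 = 57.8% → Lender B
LTV under 70%: Union Mortgage 79/122 = 64.8%, Lender B 4/5 = 80.0% → Lender B
LTV over 85%: Union Mortgage 7/23 = 30.4%, Lender B 92/250 = 36.8% → Lender B
Overall: Union Mortgage 113/200 = 56.5%, Lender B 148/345 = 42.9% → Union Mortgage
(Lender B wins every loan-to-value group but Union Mortgage wins overall — Lender B's loans skew toward the low-rate LTV over 85% group.)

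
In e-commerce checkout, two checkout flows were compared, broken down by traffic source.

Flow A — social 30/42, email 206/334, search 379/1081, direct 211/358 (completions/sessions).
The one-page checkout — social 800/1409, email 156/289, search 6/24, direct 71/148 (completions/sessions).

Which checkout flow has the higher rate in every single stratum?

Flow A

Social: Flow A 30/42 = 71.4%, the one-page checkout 800/1409 = 56.8% → Flow A
Email: Flow A 206/334 = 61.7%, the one-page checkout 156/289 = 54.0% → Flow A
Search: Flow A 379/1081 = 35.1%, the one-page checkout 6/24 = 25.0% → Flow A
Direct: Flow A 211/358 = 58.9%, the one-page checkout 71/148 = 48.0% → Flow A
Flow A has the higher rate in all 4 groups.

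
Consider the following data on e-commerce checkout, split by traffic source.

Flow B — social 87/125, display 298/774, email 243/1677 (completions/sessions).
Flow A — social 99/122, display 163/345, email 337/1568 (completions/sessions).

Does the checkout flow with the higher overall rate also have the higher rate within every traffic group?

Yes

Social: Flow B 87/125 = 69.6%, Flow A 99/122 = 81.1% → Flow A
Display: Flow B 298/774 = 38.5%, Flow A 163/345 = 47.2% → Flow A
Email: Flow B 243/1677 = 14.5%, Flow A 337/1568 = 21.5% → Flow A
Overall: Flow B 628/2576 = 24.4%, Flow A 599/2035 = 29.4% → Flow A
Flow A wins overall and in every traffic group — no reversal.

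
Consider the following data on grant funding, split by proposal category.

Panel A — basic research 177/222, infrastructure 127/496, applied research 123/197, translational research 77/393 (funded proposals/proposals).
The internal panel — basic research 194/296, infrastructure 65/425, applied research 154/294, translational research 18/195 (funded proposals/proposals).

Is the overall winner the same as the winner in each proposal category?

Basic research: Panel A 177/222 = 79.7%, the internal panel 194/296 = 65.5% → Panel A
Infrastructure: Panel A 127/496 = 25.6%, the internal panel 65/425 = 15.3% → Panel A
Applied research: Panel A 123/197 = 62.4%, the internal panel 154/294 = 52.4% → Panel A
Translational research: Panel A 77/393 = 19.6%, the internal panel 18/195 = 9.2% → Panel A
Overall: Panel A 504/1308 = 38.5%, the internal panel 431/1210 = 35.6% → Panel A
Panel A wins overall and in every proposal group — no reversal.

Yes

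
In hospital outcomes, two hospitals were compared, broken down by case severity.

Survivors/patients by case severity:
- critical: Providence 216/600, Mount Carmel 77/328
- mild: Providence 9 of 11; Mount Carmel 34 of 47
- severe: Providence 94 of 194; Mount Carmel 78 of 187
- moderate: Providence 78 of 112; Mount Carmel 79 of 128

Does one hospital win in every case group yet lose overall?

Critical: Providence 216/600 = 36.0%, Mount Carmel 77/328 = 23.5% → Providence
Mild: Providence 9/11 = 81.8%, Mount Carmel 34/47 = 72.3% → Providence
Severe: Providence 94/194 = 48.5%, Mount Carmel 78/187 = 41.7% → Providence
Moderate: Providence 78/112 = 69.6%, Mount Carmel 79/128 = 61.7% → Providence
Overall: Providence 397/917 = 43.3%, Mount Carmel 268/690 = 38.8% → Providence
Providence wins overall and in every case group — no reversal.

No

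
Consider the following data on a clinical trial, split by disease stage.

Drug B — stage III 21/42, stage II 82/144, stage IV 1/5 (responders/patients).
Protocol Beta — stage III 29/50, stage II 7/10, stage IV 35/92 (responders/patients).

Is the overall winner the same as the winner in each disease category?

No

Stage III: Drug B 21/42 = 50.0%, Protocol Beta 29/50 = 58.0% → Protocol Beta
Stage II: Drug B 82/144 = 56.9%, Protocol Beta 7/10 = 70.0% → Protocol Beta
Stage IV: Drug B 1/5 = 20.0%, Protocol Beta 35/92 = 38.0% → Protocol Beta
Overall: Drug B 104/191 = 54.5%, Protocol Beta 71/152 = 46.7% → Drug B
Protocol Beta wins each disease group but Drug B wins overall — the comparison reverses. Protocol Beta's patients skew toward stage IV, which has a lower base rate.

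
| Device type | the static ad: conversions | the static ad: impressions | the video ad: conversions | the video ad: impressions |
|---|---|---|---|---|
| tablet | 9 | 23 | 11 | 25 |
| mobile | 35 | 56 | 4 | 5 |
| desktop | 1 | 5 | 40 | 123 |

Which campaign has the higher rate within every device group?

the video ad

Tablet: the static ad 9/23 = 39.1%, the video ad 11/25 = 44.0% → the video ad
Mobile: the static ad 35/56 = 62.5%, the video ad 4/5 = 80.0% → the video ad
Desktop: the static ad 1/5 = 20.0%, the video ad 40/123 = 32.5% → the video ad
The video ad has the higher rate in all 3 groups.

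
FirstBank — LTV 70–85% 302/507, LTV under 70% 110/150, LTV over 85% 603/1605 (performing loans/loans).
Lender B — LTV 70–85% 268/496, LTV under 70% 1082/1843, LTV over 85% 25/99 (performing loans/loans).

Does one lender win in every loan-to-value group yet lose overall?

LTV 70–85%: FirstBank 302/507 = 59.6%, Lender B 268/496 = 54.0% → FirstBank
LTV under 70%: FirstBank 110/150 = 73.3%, Lender B 1082/1843 = 58.7% → FirstBank
LTV over 85%: FirstBank 603/1605 = 37.6%, Lender B 25/99 = 25.3% → FirstBank
Overall: FirstBank 1015/2262 = 44.9%, Lender B 1375/2438 = 56.4% → Lender B
FirstBank wins each loan-to-value group but Lender B wins overall — the comparison reverses. FirstBank's loans skew toward LTV over 85%, which has a lower base rate.

Yes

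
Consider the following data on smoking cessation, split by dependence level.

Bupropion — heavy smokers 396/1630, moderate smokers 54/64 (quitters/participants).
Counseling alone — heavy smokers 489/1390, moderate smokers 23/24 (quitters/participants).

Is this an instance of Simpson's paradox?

No

Heavy smokers: bupropion 396/1630 = 24.3%, counseling alone 489/1390 = 35.2% → counseling alone
Moderate smokers: bupropion 54/64 = 84.4%, counseling alone 23/24 = 95.8% → counseling alone
Overall: bupropion 450/1694 = 26.6%, counseling alone 512/1414 = 36.2% → counseling alone
Counseling alone wins overall and in every dependence group — no reversal.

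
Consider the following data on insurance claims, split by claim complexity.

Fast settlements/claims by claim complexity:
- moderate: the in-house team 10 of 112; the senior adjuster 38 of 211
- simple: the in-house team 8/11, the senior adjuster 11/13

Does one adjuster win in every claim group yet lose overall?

No

Moderate: the in-house team 10/112 = 8.9%, the senior adjuster 38/211 = 18.0% → the senior adjuster
Simple: the in-house team 8/11 = 72.7%, the senior adjuster 11/13 = 84.6% → the senior adjuster
Overall: the in-house team 18/123 = 14.6%, the senior adjuster 49/224 = 21.9% → the senior adjuster
The senior adjuster wins overall and in every claim group — no reversal.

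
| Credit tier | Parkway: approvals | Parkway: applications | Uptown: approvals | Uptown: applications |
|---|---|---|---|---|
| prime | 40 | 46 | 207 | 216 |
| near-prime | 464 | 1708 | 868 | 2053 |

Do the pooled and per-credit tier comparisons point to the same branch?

Prime: Parkway 40/46 = 87.0%, Uptown 207/216 = 95.8% → Uptown
Near-prime: Parkway 464/1708 = 27.2%, Uptown 868/2053 = 42.3% → Uptown
Overall: Parkway 504/1754 = 28.7%, Uptown 1075/2269 = 47.4% → Uptown
Uptown wins overall and in every credit group — no reversal.

Yes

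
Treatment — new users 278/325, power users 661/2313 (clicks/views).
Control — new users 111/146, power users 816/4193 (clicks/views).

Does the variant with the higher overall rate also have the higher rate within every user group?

New users: Treatment 278/325 = 85.5%, Control 111/146 = 76.0% → Treatment
Power users: Treatment 661/2313 = 28.6%, Control 816/4193 = 19.5% → Treatment
Overall: Treatment 939/2638 = 35.6%, Control 927/4339 = 21.4% → Treatment
Treatment wins overall and in every user group — no reversal.

Yes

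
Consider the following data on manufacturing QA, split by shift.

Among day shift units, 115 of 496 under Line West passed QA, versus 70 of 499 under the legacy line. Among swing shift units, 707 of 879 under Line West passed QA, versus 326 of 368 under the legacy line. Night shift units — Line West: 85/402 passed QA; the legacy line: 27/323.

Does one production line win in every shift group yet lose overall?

No

Day shift: Line West 115/496 = 23.2%, the legacy line 70/499 = 14.0% → Line West
Swing shift: Line West 707/879 = 80.4%, the legacy line 326/368 = 88.6% → the legacy line
Night shift: Line West 85/402 = 21.1%, the legacy line 27/323 = 8.4% → Line West
Overall: Line West 907/1777 = 51.0%, the legacy line 423/1190 = 35.5% → Line West
Neither sweeps: Line West wins 2 of 3 groups, the legacy line wins 1. Line West wins overall but not every group — no Simpson reversal.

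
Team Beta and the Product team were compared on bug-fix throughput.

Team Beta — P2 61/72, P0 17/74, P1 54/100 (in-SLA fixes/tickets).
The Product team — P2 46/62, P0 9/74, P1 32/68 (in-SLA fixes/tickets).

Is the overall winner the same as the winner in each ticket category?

Yes

P2: Team Beta 61/72 = 84.7%, the Product team 46/62 = 74.2% → Team Beta
P0: Team Beta 17/74 = 23.0%, the Product team 9/74 = 12.2% → Team Beta
P1: Team Beta 54/100 = 54.0%, the Product team 32/68 = 47.1% → Team Beta
Overall: Team Beta 132/246 = 53.7%, the Product team 87/204 = 42.6% → Team Beta
Team Beta wins overall and in every ticket group — no reversal.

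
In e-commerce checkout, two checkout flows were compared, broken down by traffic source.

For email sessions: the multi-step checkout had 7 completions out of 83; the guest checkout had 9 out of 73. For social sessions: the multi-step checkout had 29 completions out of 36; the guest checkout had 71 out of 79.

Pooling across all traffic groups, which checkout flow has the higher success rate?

the guest checkout

Email: the multi-step checkout 7/83 = 8.4%, the guest checkout 9/73 = 12.3% → the guest checkout
Social: the multi-step checkout 29/36 = 80.6%, the guest checkout 71/79 = 89.9% → the guest checkout
Overall: the multi-step checkout 36/119 = 30.3%, the guest checkout 80/152 = 52.6% → the guest checkout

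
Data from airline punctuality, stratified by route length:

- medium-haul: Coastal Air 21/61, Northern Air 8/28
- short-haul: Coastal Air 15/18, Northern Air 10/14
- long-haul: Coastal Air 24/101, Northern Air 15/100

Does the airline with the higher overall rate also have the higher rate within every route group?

Medium-haul: Coastal Air 21/61 = 34.4%, Northern Air 8/28 = 28.6% → Coastal Air
Short-haul: Coastal Air 15/18 = 83.3%, Northern Air 10/14 = 71.4% → Coastal Air
Long-haul: Coastal Air 24/101 = 23.8%, Northern Air 15/100 = 15.0% → Coastal Air
Overall: Coastal Air 60/180 = 33.3%, Northern Air 33/142 = 23.2% → Coastal Air
Coastal Air wins overall and in every route group — no reversal.

Yes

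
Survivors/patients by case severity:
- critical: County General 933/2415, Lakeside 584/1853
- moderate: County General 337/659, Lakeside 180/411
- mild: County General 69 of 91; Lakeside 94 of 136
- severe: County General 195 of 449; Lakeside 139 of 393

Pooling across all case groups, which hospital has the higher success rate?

County General

Critical: County General 933/2415 = 38.6%, Lakeside 584/1853 = 31.5% → County General
Moderate: County General 337/659 = 51.1%, Lakeside 180/411 = 43.8% → County General
Mild: County General 69/91 = 75.8%, Lakeside 94/136 = 69.1% → County General
Severe: County General 195/449 = 43.4%, Lakeside 139/393 = 35.4% → County General
Overall: County General 1534/3614 = 42.4%, Lakeside 997/2793 = 35.7% → County General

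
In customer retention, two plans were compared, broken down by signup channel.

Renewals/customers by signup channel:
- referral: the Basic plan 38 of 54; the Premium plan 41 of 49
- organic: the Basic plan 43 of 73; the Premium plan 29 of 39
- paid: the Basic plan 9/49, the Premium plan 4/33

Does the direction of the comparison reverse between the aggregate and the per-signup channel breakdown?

No

Referral: the Basic plan 38/54 = 70.4%, the Premium plan 41/49 = 83.7% → the Premium plan
Organic: the Basic plan 43/73 = 58.9%, the Premium plan 29/39 = 74.4% → the Premium plan
Paid: the Basic plan 9/49 = 18.4%, the Premium plan 4/33 = 12.1% → the Basic plan
Overall: the Basic plan 90/176 = 51.1%, the Premium plan 74/121 = 61.2% → the Premium plan
Neither sweeps: the Basic plan wins 1 of 3 groups, the Premium plan wins 2. The Premium plan wins overall but not every group — no Simpson reversal.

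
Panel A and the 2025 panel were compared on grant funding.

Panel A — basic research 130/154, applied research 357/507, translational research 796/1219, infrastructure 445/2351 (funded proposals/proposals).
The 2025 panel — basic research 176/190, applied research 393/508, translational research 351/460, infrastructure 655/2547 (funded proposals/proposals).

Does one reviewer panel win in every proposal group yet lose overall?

No

Basic research: Panel A 130/154 = 84.4%, the 2025 panel 176/190 = 92.6% → the 2025 panel
Applied research: Panel A 357/507 = 70.4%, the 2025 panel 393/508 = 77.4% → the 2025 panel
Translational research: Panel A 796/1219 = 65.3%, the 2025 panel 351/460 = 76.3% → the 2025 panel
Infrastructure: Panel A 445/2351 = 18.9%, the 2025 panel 655/2547 = 25.7% → the 2025 panel
Overall: Panel A 1728/4231 = 40.8%, the 2025 panel 1575/3705 = 42.5% → the 2025 panel
The 2025 panel wins overall and in every proposal group — no reversal.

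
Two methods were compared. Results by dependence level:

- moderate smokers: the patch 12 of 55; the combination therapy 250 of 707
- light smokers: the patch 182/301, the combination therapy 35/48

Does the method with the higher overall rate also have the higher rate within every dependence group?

No

Moderate smokers: the patch 12/55 = 21.8%, the combination therapy 250/707 = 35.4% → the combination therapy
Light smokers: the patch 182/301 = 60.5%, the combination therapy 35/48 = 72.9% → the combination therapy
Overall: the patch 194/356 = 54.5%, the combination therapy 285/755 = 37.7% → the patch
The combination therapy wins each dependence group but the patch wins overall — the comparison reverses. The combination therapy's participants skew toward moderate smokers, which has a lower base rate.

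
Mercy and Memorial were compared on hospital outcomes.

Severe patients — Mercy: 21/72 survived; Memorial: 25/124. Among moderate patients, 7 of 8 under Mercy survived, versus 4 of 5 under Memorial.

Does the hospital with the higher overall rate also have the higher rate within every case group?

Yes

Severe: Mercy 21/72 = 29.2%, Memorial 25/124 = 20.2% → Mercy
Moderate: Mercy 7/8 = 87.5%, Memorial 4/5 = 80.0% → Mercy
Overall: Mercy 28/80 = 35.0%, Memorial 29/129 = 22.5% → Mercy
Mercy wins overall and in every case group — no reversal.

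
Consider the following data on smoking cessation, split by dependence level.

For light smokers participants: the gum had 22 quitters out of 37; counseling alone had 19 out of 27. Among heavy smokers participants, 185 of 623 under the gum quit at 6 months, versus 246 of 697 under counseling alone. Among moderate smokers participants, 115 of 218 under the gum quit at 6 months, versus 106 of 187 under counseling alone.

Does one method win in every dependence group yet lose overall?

No

Light smokers: the gum 22/37 = 59.5%, counseling alone 19/27 = 70.4% → counseling alone
Heavy smokers: the gum 185/623 = 29.7%, counseling alone 246/697 = 35.3% → counseling alone
Moderate smokers: the gum 115/218 = 52.8%, counseling alone 106/187 = 56.7% → counseling alone
Overall: the gum 322/878 = 36.7%, counseling alone 371/911 = 40.7% → counseling alone
Counseling alone wins overall and in every dependence group — no reversal.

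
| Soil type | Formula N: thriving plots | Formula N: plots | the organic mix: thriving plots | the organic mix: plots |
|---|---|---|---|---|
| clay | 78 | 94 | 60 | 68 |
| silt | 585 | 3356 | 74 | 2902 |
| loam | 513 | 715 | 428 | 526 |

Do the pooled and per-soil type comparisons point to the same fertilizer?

Clay: Formula N 78/94 = 83.0%, the organic mix 60/68 = 88.2% → the organic mix
Silt: Formula N 585/3356 = 17.4%, the organic mix 74/2902 = 2.5% → Formula N
Loam: Formula N 513/715 = 71.7%, the organic mix 428/526 = 81.4% → the organic mix
Overall: Formula N 1176/4165 = 28.2%, the organic mix 562/3496 = 16.1% → Formula N
Neither sweeps: Formula N wins 1 of 3 groups, the organic mix wins 2. Formula N wins overall but not every group — no Simpson reversal.

No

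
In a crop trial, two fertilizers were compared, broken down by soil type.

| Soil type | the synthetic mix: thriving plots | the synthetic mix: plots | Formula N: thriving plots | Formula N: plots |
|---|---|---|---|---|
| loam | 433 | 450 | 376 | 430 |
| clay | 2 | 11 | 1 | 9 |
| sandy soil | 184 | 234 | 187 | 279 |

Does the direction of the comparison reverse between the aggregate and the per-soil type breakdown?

No

Loam: the synthetic mix 433/450 = 96.2%, Formula N 376/430 = 87.4% → the synthetic mix
Clay: the synthetic mix 2/11 = 18.2%, Formula N 1/9 = 11.1% → the synthetic mix
Sandy soil: the synthetic mix 184/234 = 78.6%, Formula N 187/279 = 67.0% → the synthetic mix
Overall: the synthetic mix 619/695 = 89.1%, Formula N 564/718 = 78.6% → the synthetic mix
The synthetic mix wins overall and in every soil group — no reversal.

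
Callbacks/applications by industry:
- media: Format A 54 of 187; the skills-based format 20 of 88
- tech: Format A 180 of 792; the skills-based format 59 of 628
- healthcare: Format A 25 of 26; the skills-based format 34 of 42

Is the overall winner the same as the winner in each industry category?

Yes

Media: Format A 54/187 = 28.9%, the skills-based format 20/88 = 22.7% → Format A
Tech: Format A 180/792 = 22.7%, the skills-based format 59/628 = 9.4% → Format A
Healthcare: Format A 25/26 = 96.2%, the skills-based format 34/42 = 81.0% → Format A
Overall: Format A 259/1005 = 25.8%, the skills-based format 113/758 = 14.9% → Format A
Format A wins overall and in every industry group — no reversal.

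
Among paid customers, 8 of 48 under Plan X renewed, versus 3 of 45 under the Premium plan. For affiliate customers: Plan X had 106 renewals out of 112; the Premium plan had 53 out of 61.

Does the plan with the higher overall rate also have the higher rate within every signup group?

Yes

Paid: Plan X 8/48 = 16.7%, the Premium plan 3/45 = 6.7% → Plan X
Affiliate: Plan X 106/112 = 94.6%, the Premium plan 53/61 = 86.9% → Plan X
Overall: Plan X 114/160 = 71.2%, the Premium plan 56/106 = 52.8% → Plan X
Plan X wins overall and in every signup group — no reversal.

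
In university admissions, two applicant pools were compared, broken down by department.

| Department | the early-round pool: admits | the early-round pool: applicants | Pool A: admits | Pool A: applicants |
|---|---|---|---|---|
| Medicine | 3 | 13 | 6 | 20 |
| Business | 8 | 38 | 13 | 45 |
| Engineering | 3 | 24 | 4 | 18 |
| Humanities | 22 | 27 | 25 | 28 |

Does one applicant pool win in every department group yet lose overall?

No

Medicine: the early-round pool 3/13 = 23.1%, Pool A 6/20 = 30.0% → Pool A
Business: the early-round pool 8/38 = 21.1%, Pool A 13/45 = 28.9% → Pool A
Engineering: the early-round pool 3/24 = 12.5%, Pool A 4/18 = 22.2% → Pool A
Humanities: the early-round pool 22/27 = 81.5%, Pool A 25/28 = 89.3% → Pool A
Overall: the early-round pool 36/102 = 35.3%, Pool A 48/111 = 43.2% → Pool A
Pool A wins overall and in every department group — no reversal.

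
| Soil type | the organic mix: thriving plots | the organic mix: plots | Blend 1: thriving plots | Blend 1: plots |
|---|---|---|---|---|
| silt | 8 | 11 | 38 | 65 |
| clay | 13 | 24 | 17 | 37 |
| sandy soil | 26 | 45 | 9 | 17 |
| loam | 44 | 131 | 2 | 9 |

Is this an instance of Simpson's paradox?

Silt: the organic mix 8/11 = 72.7%, Blend 1 38/65 = 58.5% → the organic mix
Clay: the organic mix 13/24 = 54.2%, Blend 1 17/37 = 45.9% → the organic mix
Sandy soil: the organic mix 26/45 = 57.8%, Blend 1 9/17 = 52.9% → the organic mix
Loam: the organic mix 44/131 = 33.6%, Blend 1 2/9 = 22.2% → the organic mix
Overall: the organic mix 91/211 = 43.1%, Blend 1 66/128 = 51.6% → Blend 1
The organic mix wins each soil group but Blend 1 wins overall — the comparison reverses. The organic mix's plots skew toward loam, which has a lower base rate.

Yes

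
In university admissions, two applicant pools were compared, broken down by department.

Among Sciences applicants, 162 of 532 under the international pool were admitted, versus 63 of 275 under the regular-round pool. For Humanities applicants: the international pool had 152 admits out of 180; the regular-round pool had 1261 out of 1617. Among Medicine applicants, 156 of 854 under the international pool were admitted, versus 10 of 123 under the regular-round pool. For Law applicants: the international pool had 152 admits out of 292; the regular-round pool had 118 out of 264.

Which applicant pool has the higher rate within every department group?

Sciences: the international pool 162/532 = 30.5%, the regular-round pool 63/275 = 22.9% → the international pool
Humanities: the international pool 152/180 = 84.4%, the regular-round pool 1261/1617 = 78.0% → the international pool
Medicine: the international pool 156/854 = 18.3%, the regular-round pool 10/123 = 8.1% → the international pool
Law: the international pool 152/292 = 52.1%, the regular-round pool 118/264 = 44.7% → the international pool
The international pool has the higher rate in all 4 groups.

the international pool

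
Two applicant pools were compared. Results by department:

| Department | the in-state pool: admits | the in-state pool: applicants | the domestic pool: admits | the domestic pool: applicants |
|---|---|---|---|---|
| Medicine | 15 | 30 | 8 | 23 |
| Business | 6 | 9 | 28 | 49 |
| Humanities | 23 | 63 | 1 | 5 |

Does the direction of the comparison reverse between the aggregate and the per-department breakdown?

Medicine: the in-state pool 15/30 = 50.0%, the domestic pool 8/23 = 34.8% → the in-state pool
Business: the in-state pool 6/9 = 66.7%, the domestic pool 28/49 = 57.1% → the in-state pool
Humanities: the in-state pool 23/63 = 36.5%, the domestic pool 1/5 = 20.0% → the in-state pool
Overall: the in-state pool 44/102 = 43.1%, the domestic pool 37/77 = 48.1% → the domestic pool
The in-state pool wins each department group but the domestic pool wins overall — the comparison reverses. The in-state pool's applicants skew toward Humanities, which has a lower base rate.

Yes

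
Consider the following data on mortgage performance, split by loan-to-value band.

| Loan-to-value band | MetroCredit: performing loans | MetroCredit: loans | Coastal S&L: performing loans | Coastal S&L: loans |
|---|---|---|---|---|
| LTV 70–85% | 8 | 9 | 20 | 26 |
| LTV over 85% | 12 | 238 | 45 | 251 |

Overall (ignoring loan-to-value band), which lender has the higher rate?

Coastal S&L

LTV 70–85%: MetroCredit 8/9 = 88.9%, Coastal S&L 20/26 = 76.9% → MetroCredit
LTV over 85%: MetroCredit 12/238 = 5.0%, Coastal S&L 45/251 = 17.9% → Coastal S&L
Overall: MetroCredit 20/247 = 8.1%, Coastal S&L 65/277 = 23.5% → Coastal S&L
(Neither sweeps every loan-to-value group, but Coastal S&L has the higher pooled rate.)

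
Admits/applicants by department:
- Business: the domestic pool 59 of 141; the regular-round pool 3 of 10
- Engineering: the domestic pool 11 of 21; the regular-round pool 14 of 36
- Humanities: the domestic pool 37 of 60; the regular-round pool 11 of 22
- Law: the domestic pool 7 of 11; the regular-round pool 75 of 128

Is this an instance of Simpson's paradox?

Yes

Business: the domestic pool 59/141 = 41.8%, the regular-round pool 3/10 = 30.0% → the domestic pool
Engineering: the domestic pool 11/21 = 52.4%, the regular-round pool 14/36 = 38.9% → the domestic pool
Humanities: the domestic pool 37/60 = 61.7%, the regular-round pool 11/22 = 50.0% → the domestic pool
Law: the domestic pool 7/11 = 63.6%, the regular-round pool 75/128 = 58.6% → the domestic pool
Overall: the domestic pool 114/233 = 48.9%, the regular-round pool 103/196 = 52.6% → the regular-round pool
The domestic pool wins each department group but the regular-round pool wins overall — the comparison reverses. The domestic pool's applicants skew toward Business, which has a lower base rate.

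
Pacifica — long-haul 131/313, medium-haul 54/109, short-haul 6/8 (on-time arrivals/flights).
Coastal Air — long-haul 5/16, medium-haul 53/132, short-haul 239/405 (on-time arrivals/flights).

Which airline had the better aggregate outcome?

Long-haul: Pacifica 131/313 = 41.9%, Coastal Air 5/16 = 31.2% → Pacifica
Medium-haul: Pacifica 54/109 = 49.5%, Coastal Air 53/132 = 40.2% → Pacifica
Short-haul: Pacifica 6/8 = 75.0%, Coastal Air 239/405 = 59.0% → Pacifica
Overall: Pacifica 191/430 = 44.4%, Coastal Air 297/553 = 53.7% → Coastal Air
(Pacifica wins every route group but Coastal Air wins overall — Pacifica's flights skew toward the low-rate long-haul group.)

Coastal Air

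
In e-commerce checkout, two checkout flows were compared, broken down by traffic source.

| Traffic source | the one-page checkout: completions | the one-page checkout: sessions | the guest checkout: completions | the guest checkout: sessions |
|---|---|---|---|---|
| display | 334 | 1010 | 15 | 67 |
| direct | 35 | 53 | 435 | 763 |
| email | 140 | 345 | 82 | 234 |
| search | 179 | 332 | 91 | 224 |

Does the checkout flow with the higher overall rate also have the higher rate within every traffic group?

No

Display: the one-page checkout 334/1010 = 33.1%, the guest checkout 15/67 = 22.4% → the one-page checkout
Direct: the one-page checkout 35/53 = 66.0%, the guest checkout 435/763 = 57.0% → the one-page checkout
Email: the one-page checkout 140/345 = 40.6%, the guest checkout 82/234 = 35.0% → the one-page checkout
Search: the one-page checkout 179/332 = 53.9%, the guest checkout 91/224 = 40.6% → the one-page checkout
Overall: the one-page checkout 688/1740 = 39.5%, the guest checkout 623/1288 = 48.4% → the guest checkout
The one-page checkout wins each traffic group but the guest checkout wins overall — the comparison reverses. The one-page checkout's sessions skew toward display, which has a lower base rate.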